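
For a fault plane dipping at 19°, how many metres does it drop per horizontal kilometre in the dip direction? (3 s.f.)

drop per km = 1000 × tan 19° = 1000 × 0.3443

344 m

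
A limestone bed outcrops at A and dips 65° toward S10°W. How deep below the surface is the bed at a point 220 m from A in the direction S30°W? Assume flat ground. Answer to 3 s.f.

The hole lies 20° from the dip direction, so the down-dip offset is 220 × cos 20° = 206.73 m.
Depth = down-dip offset × tan(dip) = 206.73 × tan 65° = 206.73 × 2.1445
Depth = 443.34 m

443 m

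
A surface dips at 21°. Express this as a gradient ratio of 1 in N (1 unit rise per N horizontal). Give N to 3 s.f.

1 : N means tan θ = 1/N, so N = 1/tan 21° = 1/0.3839

1 in 2.61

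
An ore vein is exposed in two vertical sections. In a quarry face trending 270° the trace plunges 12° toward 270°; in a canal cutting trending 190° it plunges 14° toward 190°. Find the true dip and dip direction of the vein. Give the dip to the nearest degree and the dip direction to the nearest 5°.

true dip 17°, dip direction 225°

The two traces are lines in the plane: v₁ = (sin 270°·cos 12°, cos 270°·cos 12°, −sin 12°), v₂ = (sin 190°·cos 14°, cos 190°·cos 14°, −sin 14°).
The plane normal is n = v₁ × v₂ ∝ (-0.199, -0.202, 0.935).
True dip = arccos(n_z / |n|) = arccos(0.9571) = 16.8°.
The horizontal component of n points toward azimuth atan2(n_x, n_y) = 225°, the dip direction.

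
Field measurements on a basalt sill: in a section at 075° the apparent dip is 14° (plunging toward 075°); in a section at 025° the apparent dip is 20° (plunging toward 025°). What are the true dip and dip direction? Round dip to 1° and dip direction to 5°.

true dip 20°, dip direction 030°

Each apparent-dip line lies in the plane. As unit vectors (x east, y north, z up), v₁ plunges 14°→075° and v₂ plunges 20°→025°.
The plane normal is n = v₁ × v₂ ∝ (0.120, 0.224, 0.698).
Dip δ = arctan(|n_h|/n_z) = arctan(0.255/0.698) = 20.0°.
Dip direction = atan2(0.120, 0.224) = 28° (azimuth of n's horizontal projection).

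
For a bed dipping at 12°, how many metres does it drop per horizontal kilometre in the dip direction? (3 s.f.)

drop per km = 1000 × tan 12° = 1000 × 0.2126

213 m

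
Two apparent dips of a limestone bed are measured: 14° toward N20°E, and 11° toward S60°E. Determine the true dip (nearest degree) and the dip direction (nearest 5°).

The two traces are lines in the plane: v₁ = (sin 20°·cos 14°, cos 20°·cos 14°, −sin 14°), v₂ = (sin 120°·cos 11°, cos 120°·cos 11°, −sin 11°).
Cross product v₁ × v₂ gives the pole to the plane: n ∝ (0.293, 0.142, 0.938).
tan δ = √(n_x²+n_y²)/n_z = 0.325/0.938, so δ = 19.1°.
The horizontal component of n points toward azimuth atan2(n_x, n_y) = 64°, the dip direction.

true dip 19°, dip direction 065°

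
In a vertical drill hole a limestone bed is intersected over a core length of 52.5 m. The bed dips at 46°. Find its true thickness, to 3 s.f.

36.5 m

True thickness t = h · cos(dip) = 52.5 × cos 46°
t = 52.5 × 0.6947 = 36.470 m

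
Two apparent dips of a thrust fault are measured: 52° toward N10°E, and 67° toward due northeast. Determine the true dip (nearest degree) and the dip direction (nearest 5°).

Represent each trace as a vector plunging at its apparent dip toward its trend (east-north-up frame): v₁ = (0.107, 0.606, -0.788), v₂ = (0.276, 0.276, -0.921).
Cross product v₁ × v₂ gives the pole to the plane: n ∝ (0.340, 0.119, 0.138).
Dip δ = arctan(|n_h|/n_z) = arctan(0.361/0.138) = 69.1°.
The horizontal component of n points toward azimuth atan2(n_x, n_y) = 71°, the dip direction.

true dip 69°, dip direction 070°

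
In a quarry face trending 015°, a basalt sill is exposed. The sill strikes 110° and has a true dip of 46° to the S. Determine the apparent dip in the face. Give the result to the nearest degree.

The strike is 110° and the section trends 015°; the acute angle between them is β = 85°.
tan(apparent dip) = tan 46° · sin 85° = 1.0316
α = arctan(1.0316) = 45.89°

46°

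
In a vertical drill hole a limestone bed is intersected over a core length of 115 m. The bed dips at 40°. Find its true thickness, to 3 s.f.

True thickness t = h · cos(dip) = 115 × cos 40°
t = 115 × 0.7660 = 88.095 m

88.1 m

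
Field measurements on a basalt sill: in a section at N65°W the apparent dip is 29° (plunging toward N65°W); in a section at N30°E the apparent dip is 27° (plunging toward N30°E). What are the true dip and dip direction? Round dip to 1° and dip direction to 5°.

true dip 38°, dip direction 340°

The two traces are lines in the plane: v₁ = (sin 295°·cos 29°, cos 295°·cos 29°, −sin 29°), v₂ = (sin 30°·cos 27°, cos 30°·cos 27°, −sin 27°).
n = v₁ × v₂ = (-0.206, 0.576, 0.776) (taken with n_z > 0).
Dip δ = arctan(|n_h|/n_z) = arctan(0.612/0.776) = 38.2°.
The horizontal component of n points toward azimuth atan2(n_x, n_y) = 340°, the dip direction.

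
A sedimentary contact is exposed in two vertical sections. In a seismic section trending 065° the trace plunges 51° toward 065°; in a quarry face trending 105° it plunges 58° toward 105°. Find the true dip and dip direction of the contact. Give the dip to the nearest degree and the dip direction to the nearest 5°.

true dip 58°, dip direction 105°

The two traces are lines in the plane: v₁ = (sin 65°·cos 51°, cos 65°·cos 51°, −sin 51°), v₂ = (sin 105°·cos 58°, cos 105°·cos 58°, −sin 58°).
Cross product v₁ × v₂ gives the pole to the plane: n ∝ (0.332, -0.086, 0.214).
Dip δ = arctan(|n_h|/n_z) = arctan(0.343/0.214) = 58.0°.
Dip direction = atan2(0.332, -0.086) = 105° (azimuth of n's horizontal projection).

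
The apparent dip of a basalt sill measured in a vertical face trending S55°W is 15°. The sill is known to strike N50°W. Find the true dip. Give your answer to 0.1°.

15.5°

β = acute angle between strike N50°W and section S55°W = 75°.
tan δ = tan α / sin β = tan 15° / sin 75° = 0.2679 / 0.9659 = 0.2774
δ = arctan(0.2774) = 15.50°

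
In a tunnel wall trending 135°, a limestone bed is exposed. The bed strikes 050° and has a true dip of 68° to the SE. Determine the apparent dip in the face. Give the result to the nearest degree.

68°

Angle between strike (050°) and section (135°): β = 85°.
tan(apparent dip) = tan 68° · sin 85° = 2.4657
apparent dip = arctan 2.4657 = 67.92°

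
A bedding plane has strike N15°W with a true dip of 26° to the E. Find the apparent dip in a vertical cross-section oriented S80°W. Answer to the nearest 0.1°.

25.9°

Angle between strike (N15°W) and section (S80°W): β = 85°.
tan α = tan 26° × sin 85° = 0.4877 × 0.9962 = 0.4859
apparent dip = arctan 0.4859 = 25.91°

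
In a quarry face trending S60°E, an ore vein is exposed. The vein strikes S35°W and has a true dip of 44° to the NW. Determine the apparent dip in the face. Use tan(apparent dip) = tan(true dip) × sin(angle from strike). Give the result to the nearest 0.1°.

The section lies 85° from the strike.
tan α = tan 44° × sin 85° = 0.9657 × 0.9962 = 0.9620
α = arctan(0.9620) = 43.89°

43.9°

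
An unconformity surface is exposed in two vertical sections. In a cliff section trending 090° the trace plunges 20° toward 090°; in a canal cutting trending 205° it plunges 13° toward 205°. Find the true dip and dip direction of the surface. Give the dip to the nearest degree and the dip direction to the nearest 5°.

Each apparent-dip line lies in the plane. As unit vectors (x east, y north, z up), v₁ plunges 20°→090° and v₂ plunges 13°→205°.
The plane normal is n = v₁ × v₂ ∝ (0.302, -0.352, 0.830).
True dip = arccos(n_z / |n|) = arccos(0.8728) = 29.2°.
Dip direction = atan2(0.302, -0.352) = 139° (azimuth of n's horizontal projection).

true dip 29°, dip direction 140°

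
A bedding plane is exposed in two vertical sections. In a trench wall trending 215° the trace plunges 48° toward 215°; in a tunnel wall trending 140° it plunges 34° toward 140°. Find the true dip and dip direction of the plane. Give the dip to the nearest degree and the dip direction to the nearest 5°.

true dip 50°, dip direction 195°

Represent each trace as a vector plunging at its apparent dip toward its trend (east-north-up frame): v₁ = (-0.384, -0.548, -0.743), v₂ = (0.533, -0.635, -0.559).
The plane normal is n = v₁ × v₂ ∝ (-0.165, -0.611, 0.536).
tan δ = √(n_x²+n_y²)/n_z = 0.633/0.536, so δ = 49.7°.
Dip direction = azimuth of (n_x, n_y) = atan2(-0.165, -0.611) = 195°.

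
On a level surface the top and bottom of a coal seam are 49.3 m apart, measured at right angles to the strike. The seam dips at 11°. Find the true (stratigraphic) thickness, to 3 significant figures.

9.41 m

True thickness t = w · sin(dip) = 49.3 × sin 11°
t = 49.3 × 0.1908 = 9.407 m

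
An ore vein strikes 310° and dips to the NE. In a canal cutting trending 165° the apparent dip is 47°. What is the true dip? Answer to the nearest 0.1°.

β = acute angle between strike 310° and section 165° = 35°.
tan δ = tan α / sin β = tan 47° / sin 35° = 1.0724 / 0.5736 = 1.8696
δ = arctan(1.8696) = 61.86°

61.9°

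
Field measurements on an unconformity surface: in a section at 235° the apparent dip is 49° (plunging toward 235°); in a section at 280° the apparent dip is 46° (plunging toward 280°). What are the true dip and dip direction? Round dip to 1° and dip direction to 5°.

true dip 50°, dip direction 250°

Each apparent-dip line lies in the plane. As unit vectors (x east, y north, z up), v₁ plunges 49°→235° and v₂ plunges 46°→280°.
The plane normal is n = v₁ × v₂ ∝ (-0.362, -0.130, 0.322).
Dip δ = arctan(|n_h|/n_z) = arctan(0.384/0.322) = 50.0°.
Dip direction = azimuth of (n_x, n_y) = atan2(-0.362, -0.130) = 250°.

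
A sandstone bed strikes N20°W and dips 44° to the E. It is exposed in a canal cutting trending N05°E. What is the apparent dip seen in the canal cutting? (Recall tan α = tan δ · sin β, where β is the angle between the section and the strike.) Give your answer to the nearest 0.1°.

22.2°

The section lies 25° from the strike.
tan α = tan 44° × sin 25° = 0.9657 × 0.4226 = 0.4081
α = arctan(0.4081) = 22.20°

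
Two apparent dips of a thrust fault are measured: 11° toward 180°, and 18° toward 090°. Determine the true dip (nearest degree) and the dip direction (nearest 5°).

true dip 21°, dip direction 120°

Each apparent-dip line lies in the plane. As unit vectors (x east, y north, z up), v₁ plunges 11°→180° and v₂ plunges 18°→090°.
n = v₁ × v₂ = (0.303, -0.181, 0.934) (taken with n_z > 0).
Dip δ = arctan(|n_h|/n_z) = arctan(0.353/0.934) = 20.7°.
Dip direction = azimuth of (n_x, n_y) = atan2(0.303, -0.181) = 121°.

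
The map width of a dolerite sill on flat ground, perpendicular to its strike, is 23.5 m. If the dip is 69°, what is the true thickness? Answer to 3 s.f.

21.9 m

True thickness t = w · sin(dip) = 23.5 × sin 69°
t = 23.5 × 0.9336 = 21.939 m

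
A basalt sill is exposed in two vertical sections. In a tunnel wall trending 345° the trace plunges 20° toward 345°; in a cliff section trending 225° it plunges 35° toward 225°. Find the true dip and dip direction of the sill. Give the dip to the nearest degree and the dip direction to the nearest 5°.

true dip 47°, dip direction 275°

The two traces are lines in the plane: v₁ = (sin 345°·cos 20°, cos 345°·cos 20°, −sin 20°), v₂ = (sin 225°·cos 35°, cos 225°·cos 35°, −sin 35°).
The plane normal is n = v₁ × v₂ ∝ (-0.719, 0.059, 0.667).
True dip = arccos(n_z / |n|) = arccos(0.6788) = 47.2°.
The horizontal component of n points toward azimuth atan2(n_x, n_y) = 275°, the dip direction.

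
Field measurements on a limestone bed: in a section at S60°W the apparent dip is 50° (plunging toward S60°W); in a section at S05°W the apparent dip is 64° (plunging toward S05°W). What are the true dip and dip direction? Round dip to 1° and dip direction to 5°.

true dip 64°, dip direction 185°

The two traces are lines in the plane: v₁ = (sin 240°·cos 50°, cos 240°·cos 50°, −sin 50°), v₂ = (sin 185°·cos 64°, cos 185°·cos 64°, −sin 64°).
The plane normal is n = v₁ × v₂ ∝ (-0.046, -0.471, 0.231).
True dip = arccos(n_z / |n|) = arccos(0.4384) = 64.0°.
Dip direction = azimuth of (n_x, n_y) = atan2(-0.046, -0.471) = 186°.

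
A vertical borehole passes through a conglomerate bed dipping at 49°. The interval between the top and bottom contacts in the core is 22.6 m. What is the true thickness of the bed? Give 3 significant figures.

True thickness t = h · cos(dip) = 22.6 × cos 49°
t = 22.6 × 0.6561 = 14.827 m

14.8 m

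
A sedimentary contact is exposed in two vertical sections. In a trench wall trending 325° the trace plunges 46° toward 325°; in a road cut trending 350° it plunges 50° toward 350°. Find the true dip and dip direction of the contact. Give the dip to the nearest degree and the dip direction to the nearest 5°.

true dip 50°, dip direction 355°

Represent each trace as a vector plunging at its apparent dip toward its trend (east-north-up frame): v₁ = (-0.398, 0.569, -0.719), v₂ = (-0.112, 0.633, -0.766).
The plane normal is n = v₁ × v₂ ∝ (-0.019, 0.225, 0.189).
tan δ = √(n_x²+n_y²)/n_z = 0.226/0.189, so δ = 50.1°.
Dip direction = azimuth of (n_x, n_y) = atan2(-0.019, 0.225) = 355°.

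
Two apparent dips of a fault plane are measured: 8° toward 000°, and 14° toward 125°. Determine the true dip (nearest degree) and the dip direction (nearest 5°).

true dip 23°, dip direction 070°

The two traces are lines in the plane: v₁ = (sin 0°·cos 8°, cos 0°·cos 8°, −sin 8°), v₂ = (sin 125°·cos 14°, cos 125°·cos 14°, −sin 14°).
The plane normal is n = v₁ × v₂ ∝ (0.317, 0.111, 0.787).
True dip = arccos(n_z / |n|) = arccos(0.9198) = 23.1°.
Dip direction = atan2(0.317, 0.111) = 71° (azimuth of n's horizontal projection).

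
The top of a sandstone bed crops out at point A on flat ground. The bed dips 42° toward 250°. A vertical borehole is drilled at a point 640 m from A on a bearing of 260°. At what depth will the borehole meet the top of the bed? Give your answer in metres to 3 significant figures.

The hole lies 10° from the dip direction, so the down-dip offset is 640 × cos 10° = 630.28 m.
Depth = down-dip offset × tan(dip) = 630.28 × tan 42° = 630.28 × 0.9004
Depth = 567.50 m

568 m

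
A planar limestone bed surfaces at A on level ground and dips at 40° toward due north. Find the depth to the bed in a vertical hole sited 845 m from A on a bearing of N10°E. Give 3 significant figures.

The hole lies 10° from the dip direction, so the down-dip offset is 845 × cos 10° = 832.16 m.
Depth = down-dip offset × tan(dip) = 832.16 × tan 40° = 832.16 × 0.8391
Depth = 698.27 m

698 m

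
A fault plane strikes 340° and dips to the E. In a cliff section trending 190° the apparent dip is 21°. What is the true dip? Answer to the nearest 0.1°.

The section is 30° from the strike.
tan δ = tan α / sin β = tan 21° / sin 30° = 0.3839 / 0.5000 = 0.7677
true dip = arctan 0.7677 = 37.51°

37.5°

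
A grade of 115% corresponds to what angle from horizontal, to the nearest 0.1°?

49.0°

tan θ = 115/100 = 1.1500
θ = arctan(1.1500) = 48.99°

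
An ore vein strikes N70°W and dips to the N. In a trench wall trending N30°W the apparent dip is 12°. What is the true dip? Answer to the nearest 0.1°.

The section is 40° from the strike.
tan δ = tan α / sin β = tan 12° / sin 40° = 0.2126 / 0.6428 = 0.3307
δ = arctan(0.3307) = 18.30°

18.3°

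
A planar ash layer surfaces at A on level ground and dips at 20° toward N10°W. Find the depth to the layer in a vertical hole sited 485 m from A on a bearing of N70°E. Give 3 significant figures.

The hole lies 80° from the dip direction, so the down-dip offset is 485 × cos 80° = 84.22 m.
Depth = down-dip offset × tan(dip) = 84.22 × tan 20° = 84.22 × 0.3640
Depth = 30.65 m

30.7 m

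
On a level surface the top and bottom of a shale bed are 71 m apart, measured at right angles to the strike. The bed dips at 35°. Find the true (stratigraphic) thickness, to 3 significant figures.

True thickness t = w · sin(dip) = 71 × sin 35°
t = 71 × 0.5736 = 40.724 m

40.7 m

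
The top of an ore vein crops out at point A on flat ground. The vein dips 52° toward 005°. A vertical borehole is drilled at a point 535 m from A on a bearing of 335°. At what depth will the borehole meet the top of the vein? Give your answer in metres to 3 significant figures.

The hole lies 30° from the dip direction, so the down-dip offset is 535 × cos 30° = 463.32 m.
Depth = down-dip offset × tan(dip) = 463.32 × tan 52° = 463.32 × 1.2799
Depth = 593.03 m

593 m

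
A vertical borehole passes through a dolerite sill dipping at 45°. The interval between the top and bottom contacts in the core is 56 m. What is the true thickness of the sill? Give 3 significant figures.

39.6 m

True thickness t = h · cos(dip) = 56 × cos 45°
t = 56 × 0.7071 = 39.598 m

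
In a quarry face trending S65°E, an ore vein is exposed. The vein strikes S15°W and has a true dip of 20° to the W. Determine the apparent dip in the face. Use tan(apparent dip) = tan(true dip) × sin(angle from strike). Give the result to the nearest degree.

20°

The strike is S15°W and the section trends S65°E; the acute angle between them is β = 80°.
tan α = tan 20° × sin 80° = 0.3640 × 0.9848 = 0.3584
apparent dip = arctan 0.3584 = 19.72°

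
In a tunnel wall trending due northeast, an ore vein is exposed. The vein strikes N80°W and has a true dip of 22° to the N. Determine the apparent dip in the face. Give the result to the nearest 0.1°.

Angle between strike (N80°W) and section (due northeast): β = 55°.
tan(apparent dip) = tan 22° · sin 55° = 0.3310
apparent dip = arctan 0.3310 = 18.31°

18.3°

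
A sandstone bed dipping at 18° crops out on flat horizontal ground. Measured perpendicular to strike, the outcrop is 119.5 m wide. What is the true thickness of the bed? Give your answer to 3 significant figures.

36.9 m

True thickness t = w · sin(dip) = 119.5 × sin 18°
t = 119.5 × 0.3090 = 36.928 m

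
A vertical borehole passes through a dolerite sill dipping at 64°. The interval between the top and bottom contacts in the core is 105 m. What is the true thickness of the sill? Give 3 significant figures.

46.0 m

True thickness t = h · cos(dip) = 105 × cos 64°
t = 105 × 0.4384 = 46.029 m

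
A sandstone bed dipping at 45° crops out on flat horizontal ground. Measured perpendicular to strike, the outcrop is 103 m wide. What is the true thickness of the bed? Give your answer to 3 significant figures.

72.8 m

True thickness t = w · sin(dip) = 103 × sin 45°
t = 103 × 0.7071 = 72.832 m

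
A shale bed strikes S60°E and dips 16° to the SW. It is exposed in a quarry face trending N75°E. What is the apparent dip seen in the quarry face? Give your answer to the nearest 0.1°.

11.5°

The section lies 45° from the strike.
tan(apparent dip) = tan 16° · sin 45° = 0.2028
apparent dip = arctan 0.2028 = 11.46°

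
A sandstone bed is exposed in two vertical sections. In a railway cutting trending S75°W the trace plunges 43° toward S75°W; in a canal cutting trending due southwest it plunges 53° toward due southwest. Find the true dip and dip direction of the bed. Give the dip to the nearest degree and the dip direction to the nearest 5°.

true dip 54°, dip direction 205°

The two traces are lines in the plane: v₁ = (sin 255°·cos 43°, cos 255°·cos 43°, −sin 43°), v₂ = (sin 225°·cos 53°, cos 225°·cos 53°, −sin 53°).
n = v₁ × v₂ = (-0.139, -0.274, 0.220) (taken with n_z > 0).
True dip = arccos(n_z / |n|) = arccos(0.5823) = 54.4°.
The horizontal component of n points toward azimuth atan2(n_x, n_y) = 207°, the dip direction.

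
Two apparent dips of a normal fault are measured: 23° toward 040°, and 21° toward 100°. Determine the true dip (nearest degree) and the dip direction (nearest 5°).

Each apparent-dip line lies in the plane. As unit vectors (x east, y north, z up), v₁ plunges 23°→040° and v₂ plunges 21°→100°.
n = v₁ × v₂ = (0.316, 0.147, 0.744) (taken with n_z > 0).
True dip = arccos(n_z / |n|) = arccos(0.9056) = 25.1°.
Dip direction = azimuth of (n_x, n_y) = atan2(0.316, 0.147) = 65°.

true dip 25°, dip direction 065°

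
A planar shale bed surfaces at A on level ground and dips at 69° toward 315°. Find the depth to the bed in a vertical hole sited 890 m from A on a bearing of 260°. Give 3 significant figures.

1330 m

The hole lies 55° from the dip direction, so the down-dip offset is 890 × cos 55° = 510.48 m.
Depth = down-dip offset × tan(dip) = 510.48 × tan 69° = 510.48 × 2.6051
Depth = 1329.85 m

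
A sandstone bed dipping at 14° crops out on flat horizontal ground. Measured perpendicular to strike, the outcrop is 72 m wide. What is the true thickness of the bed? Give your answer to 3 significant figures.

17.4 m

True thickness t = w · sin(dip) = 72 × sin 14°
t = 72 × 0.2419 = 17.418 m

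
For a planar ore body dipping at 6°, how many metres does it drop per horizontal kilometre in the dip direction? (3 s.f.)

drop per km = 1000 × tan 6° = 1000 × 0.1051

105 m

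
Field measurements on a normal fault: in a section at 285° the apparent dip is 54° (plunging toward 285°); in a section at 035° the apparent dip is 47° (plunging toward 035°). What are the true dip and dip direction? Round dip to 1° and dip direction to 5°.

true dip 65°, dip direction 335°

Represent each trace as a vector plunging at its apparent dip toward its trend (east-north-up frame): v₁ = (-0.568, 0.152, -0.809), v₂ = (0.391, 0.559, -0.731).
n = v₁ × v₂ = (-0.341, 0.732, 0.377) (taken with n_z > 0).
True dip = arccos(n_z / |n|) = arccos(0.4229) = 65.0°.
Dip direction = azimuth of (n_x, n_y) = atan2(-0.341, 0.732) = 335°.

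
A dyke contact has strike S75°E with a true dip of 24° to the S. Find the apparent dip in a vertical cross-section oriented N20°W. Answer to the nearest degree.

Angle between strike (S75°E) and section (N20°W): β = 55°.
tan α = tan 24° × sin 55° = 0.4452 × 0.8192 = 0.3647
apparent dip = arctan 0.3647 = 20.04°

20°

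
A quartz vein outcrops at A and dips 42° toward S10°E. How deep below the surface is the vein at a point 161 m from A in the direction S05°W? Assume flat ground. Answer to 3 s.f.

The hole lies 15° from the dip direction, so the down-dip offset is 161 × cos 15° = 155.51 m.
Depth = down-dip offset × tan(dip) = 155.51 × tan 42° = 155.51 × 0.9004
Depth = 140.03 m

140 m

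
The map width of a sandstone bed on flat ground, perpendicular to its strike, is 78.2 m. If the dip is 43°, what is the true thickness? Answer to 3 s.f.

True thickness t = w · sin(dip) = 78.2 × sin 43°
t = 78.2 × 0.6820 = 53.332 m

53.3 m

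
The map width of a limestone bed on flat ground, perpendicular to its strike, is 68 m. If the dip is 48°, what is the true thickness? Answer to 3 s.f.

50.5 m

True thickness t = w · sin(dip) = 68 × sin 48°
t = 68 × 0.7431 = 50.534 m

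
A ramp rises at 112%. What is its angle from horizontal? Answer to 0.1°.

tan θ = 112/100 = 1.1200
θ = arctan(1.1200) = 48.24°

48.2°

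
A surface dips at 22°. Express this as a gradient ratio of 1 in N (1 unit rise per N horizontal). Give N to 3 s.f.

1 in 2.48

1 : N means tan θ = 1/N, so N = 1/tan 22° = 1/0.4040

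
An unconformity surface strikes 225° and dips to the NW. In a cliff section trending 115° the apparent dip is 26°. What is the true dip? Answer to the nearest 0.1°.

β = acute angle between strike 225° and section 115° = 70°.
tan(true dip) = tan 26° / sin 70° = 0.5190
true dip = arctan 0.5190 = 27.43°

27.4°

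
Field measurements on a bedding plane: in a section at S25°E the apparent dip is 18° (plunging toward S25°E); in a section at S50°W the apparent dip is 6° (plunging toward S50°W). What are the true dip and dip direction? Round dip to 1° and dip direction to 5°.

The two traces are lines in the plane: v₁ = (sin 155°·cos 18°, cos 155°·cos 18°, −sin 18°), v₂ = (sin 230°·cos 6°, cos 230°·cos 6°, −sin 6°).
Cross product v₁ × v₂ gives the pole to the plane: n ∝ (0.107, -0.277, 0.914).
Dip δ = arctan(|n_h|/n_z) = arctan(0.298/0.914) = 18.0°.
The horizontal component of n points toward azimuth atan2(n_x, n_y) = 159°, the dip direction.

true dip 18°, dip direction 160°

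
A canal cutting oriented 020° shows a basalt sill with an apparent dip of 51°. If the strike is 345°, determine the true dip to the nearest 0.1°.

65.1°

β = acute angle between strike 345° and section 020° = 35°.
tan(true dip) = tan 51° / sin 35° = 2.1530
δ = arctan(2.1530) = 65.09°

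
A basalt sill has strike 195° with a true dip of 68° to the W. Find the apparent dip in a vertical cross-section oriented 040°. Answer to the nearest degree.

The strike is 195° and the section trends 040°; the acute angle between them is β = 25°.
tan(apparent dip) = tan 68° · sin 25° = 1.0460
apparent dip = arctan 1.0460 = 46.29°

46°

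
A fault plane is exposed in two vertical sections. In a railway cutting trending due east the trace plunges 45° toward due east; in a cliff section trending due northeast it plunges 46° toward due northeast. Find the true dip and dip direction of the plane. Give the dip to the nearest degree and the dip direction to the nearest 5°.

true dip 48°, dip direction 065°

Each apparent-dip line lies in the plane. As unit vectors (x east, y north, z up), v₁ plunges 45°→due east and v₂ plunges 46°→due northeast.
The plane normal is n = v₁ × v₂ ∝ (0.347, 0.161, 0.347).
True dip = arccos(n_z / |n|) = arccos(0.6718) = 47.8°.
The horizontal component of n points toward azimuth atan2(n_x, n_y) = 65°, the dip direction.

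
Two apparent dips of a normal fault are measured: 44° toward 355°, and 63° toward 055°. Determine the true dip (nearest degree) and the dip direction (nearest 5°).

true dip 63°, dip direction 055°

Each apparent-dip line lies in the plane. As unit vectors (x east, y north, z up), v₁ plunges 44°→355° and v₂ plunges 63°→055°.
n = v₁ × v₂ = (0.458, 0.314, 0.283) (taken with n_z > 0).
True dip = arccos(n_z / |n|) = arccos(0.4540) = 63.0°.
The horizontal component of n points toward azimuth atan2(n_x, n_y) = 56°, the dip direction.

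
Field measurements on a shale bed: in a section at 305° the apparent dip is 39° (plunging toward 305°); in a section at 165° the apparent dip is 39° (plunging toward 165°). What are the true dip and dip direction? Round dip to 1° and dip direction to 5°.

true dip 67°, dip direction 235°

Represent each trace as a vector plunging at its apparent dip toward its trend (east-north-up frame): v₁ = (-0.637, 0.446, -0.629), v₂ = (0.201, -0.751, -0.629).
Cross product v₁ × v₂ gives the pole to the plane: n ∝ (-0.753, -0.527, 0.388).
True dip = arccos(n_z / |n|) = arccos(0.3891) = 67.1°.
The horizontal component of n points toward azimuth atan2(n_x, n_y) = 235°, the dip direction.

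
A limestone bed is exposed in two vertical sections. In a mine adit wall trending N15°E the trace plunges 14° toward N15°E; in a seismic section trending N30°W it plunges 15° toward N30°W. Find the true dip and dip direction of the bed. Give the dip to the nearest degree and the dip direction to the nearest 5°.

true dip 16°, dip direction 350°

Represent each trace as a vector plunging at its apparent dip toward its trend (east-north-up frame): v₁ = (0.251, 0.937, -0.242), v₂ = (-0.483, 0.837, -0.259).
Cross product v₁ × v₂ gives the pole to the plane: n ∝ (-0.040, 0.182, 0.663).
tan δ = √(n_x²+n_y²)/n_z = 0.186/0.663, so δ = 15.7°.
The horizontal component of n points toward azimuth atan2(n_x, n_y) = 348°, the dip direction.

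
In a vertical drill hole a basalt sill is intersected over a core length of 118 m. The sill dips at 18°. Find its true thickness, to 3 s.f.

112 m

True thickness t = h · cos(dip) = 118 × cos 18°
t = 118 × 0.9511 = 112.225 m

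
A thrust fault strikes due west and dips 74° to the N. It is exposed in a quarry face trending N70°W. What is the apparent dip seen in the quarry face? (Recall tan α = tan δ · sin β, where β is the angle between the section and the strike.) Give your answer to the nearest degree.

50°

The strike is due west and the section trends N70°W; the acute angle between them is β = 20°.
tan α = tan 74° × sin 20° = 3.4874 × 0.3420 = 1.1928
apparent dip = arctan 1.1928 = 50.02°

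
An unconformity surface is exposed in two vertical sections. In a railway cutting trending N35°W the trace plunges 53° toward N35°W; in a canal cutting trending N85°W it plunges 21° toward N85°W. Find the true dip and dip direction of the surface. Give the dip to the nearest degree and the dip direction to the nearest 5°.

Represent each trace as a vector plunging at its apparent dip toward its trend (east-north-up frame): v₁ = (-0.345, 0.493, -0.799), v₂ = (-0.930, 0.081, -0.358).
The plane normal is n = v₁ × v₂ ∝ (-0.112, 0.619, 0.430).
Dip δ = arctan(|n_h|/n_z) = arctan(0.629/0.430) = 55.6°.
The horizontal component of n points toward azimuth atan2(n_x, n_y) = 350°, the dip direction.

true dip 56°, dip direction 350°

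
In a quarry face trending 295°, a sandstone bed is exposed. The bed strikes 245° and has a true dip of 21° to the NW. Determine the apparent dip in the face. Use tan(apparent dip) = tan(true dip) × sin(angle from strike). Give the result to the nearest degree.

16°

The strike is 245° and the section trends 295°; the acute angle between them is β = 50°.
tan(apparent dip) = tan 21° · sin 50° = 0.2941
apparent dip = arctan 0.2941 = 16.39°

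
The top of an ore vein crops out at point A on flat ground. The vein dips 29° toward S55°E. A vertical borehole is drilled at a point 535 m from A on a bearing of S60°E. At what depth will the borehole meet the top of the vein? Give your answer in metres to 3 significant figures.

The hole lies 5° from the dip direction, so the down-dip offset is 535 × cos 5° = 532.96 m.
Depth = down-dip offset × tan(dip) = 532.96 × tan 29° = 532.96 × 0.5543
Depth = 295.43 m

295 m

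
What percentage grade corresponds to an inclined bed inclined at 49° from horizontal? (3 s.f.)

grade % = 100 × tan 49° = 100 × 1.1504

115%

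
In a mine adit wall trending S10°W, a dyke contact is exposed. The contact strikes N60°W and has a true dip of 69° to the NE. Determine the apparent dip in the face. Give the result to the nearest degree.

68°

The section lies 70° from the strike.
tan α = tan 69° × sin 70° = 2.6051 × 0.9397 = 2.4480
apparent dip = arctan 2.4480 = 67.78°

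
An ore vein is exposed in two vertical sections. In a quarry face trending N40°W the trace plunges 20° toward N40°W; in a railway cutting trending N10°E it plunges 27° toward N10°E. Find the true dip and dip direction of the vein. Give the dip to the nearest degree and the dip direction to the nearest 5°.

true dip 27°, dip direction 005°

Each apparent-dip line lies in the plane. As unit vectors (x east, y north, z up), v₁ plunges 20°→N40°W and v₂ plunges 27°→N10°E.
Cross product v₁ × v₂ gives the pole to the plane: n ∝ (0.027, 0.327, 0.641).
tan δ = √(n_x²+n_y²)/n_z = 0.328/0.641, so δ = 27.1°.
The horizontal component of n points toward azimuth atan2(n_x, n_y) = 5°, the dip direction.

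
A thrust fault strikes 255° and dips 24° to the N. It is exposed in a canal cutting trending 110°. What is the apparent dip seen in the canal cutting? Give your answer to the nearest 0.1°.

The section lies 35° from the strike.
tan α = tan 24° × sin 35° = 0.4452 × 0.5736 = 0.2554
α = arctan(0.2554) = 14.33°

14.3°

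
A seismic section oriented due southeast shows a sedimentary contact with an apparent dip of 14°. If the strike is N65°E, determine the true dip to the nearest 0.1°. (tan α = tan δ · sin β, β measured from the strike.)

14.9°

The section is 70° from the strike.
tan δ = tan α / sin β = tan 14° / sin 70° = 0.2493 / 0.9397 = 0.2653
true dip = arctan 0.2653 = 14.86°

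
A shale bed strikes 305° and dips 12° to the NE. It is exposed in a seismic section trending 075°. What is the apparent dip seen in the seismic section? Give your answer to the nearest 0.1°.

Angle between strike (305°) and section (075°): β = 50°.
tan α = tan 12° × sin 50° = 0.2126 × 0.7660 = 0.1628
apparent dip = arctan 0.1628 = 9.25°

9.2°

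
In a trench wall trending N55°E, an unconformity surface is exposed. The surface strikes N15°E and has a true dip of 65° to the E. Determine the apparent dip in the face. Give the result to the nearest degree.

54°

The strike is N15°E and the section trends N55°E; the acute angle between them is β = 40°.
tan α = tan 65° × sin 40° = 2.1445 × 0.6428 = 1.3785
α = arctan(1.3785) = 54.04°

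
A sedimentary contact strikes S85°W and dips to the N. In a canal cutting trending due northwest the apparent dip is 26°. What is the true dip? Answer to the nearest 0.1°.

32.5°

The section is 50° from the strike.
tan(true dip) = tan 26° / sin 50° = 0.6367
δ = arctan(0.6367) = 32.48°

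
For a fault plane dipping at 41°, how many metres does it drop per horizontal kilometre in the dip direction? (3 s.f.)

869 m

drop per km = 1000 × tan 41° = 1000 × 0.8693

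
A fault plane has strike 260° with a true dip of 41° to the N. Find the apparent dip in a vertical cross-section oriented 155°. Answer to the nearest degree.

The section lies 75° from the strike.
tan α = tan 41° × sin 75° = 0.8693 × 0.9659 = 0.8397
apparent dip = arctan 0.8397 = 40.02°

40°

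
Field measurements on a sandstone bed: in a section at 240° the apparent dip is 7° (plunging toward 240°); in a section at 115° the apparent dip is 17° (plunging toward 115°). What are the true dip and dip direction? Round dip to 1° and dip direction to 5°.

The two traces are lines in the plane: v₁ = (sin 240°·cos 7°, cos 240°·cos 7°, −sin 7°), v₂ = (sin 115°·cos 17°, cos 115°·cos 17°, −sin 17°).
Cross product v₁ × v₂ gives the pole to the plane: n ∝ (0.096, -0.357, 0.778).
Dip δ = arctan(|n_h|/n_z) = arctan(0.370/0.778) = 25.4°.
Dip direction = azimuth of (n_x, n_y) = atan2(0.096, -0.357) = 165°.

true dip 25°, dip direction 165°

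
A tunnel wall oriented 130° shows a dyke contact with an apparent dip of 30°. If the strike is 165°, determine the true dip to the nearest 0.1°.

45.2°

The section is 35° from the strike.
tan δ = tan α / sin β = tan 30° / sin 35° = 0.5774 / 0.5736 = 1.0066
true dip = arctan 1.0066 = 45.19°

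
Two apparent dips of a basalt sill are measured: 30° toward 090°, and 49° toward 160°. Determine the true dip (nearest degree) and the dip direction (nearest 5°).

Each apparent-dip line lies in the plane. As unit vectors (x east, y north, z up), v₁ plunges 30°→090° and v₂ plunges 49°→160°.
Cross product v₁ × v₂ gives the pole to the plane: n ∝ (0.308, -0.541, 0.534).
True dip = arccos(n_z / |n|) = arccos(0.6507) = 49.4°.
The horizontal component of n points toward azimuth atan2(n_x, n_y) = 150°, the dip direction.

true dip 49°, dip direction 150°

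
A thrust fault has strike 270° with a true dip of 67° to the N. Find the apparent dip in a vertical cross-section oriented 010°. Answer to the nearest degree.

Angle between strike (270°) and section (010°): β = 80°.
tan α = tan 67° × sin 80° = 2.3559 × 0.9848 = 2.3201
α = arctan(2.3201) = 66.68°

67°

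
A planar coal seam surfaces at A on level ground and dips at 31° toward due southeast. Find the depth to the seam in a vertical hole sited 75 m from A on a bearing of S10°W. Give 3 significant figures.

The hole lies 55° from the dip direction, so the down-dip offset is 75 × cos 55° = 43.02 m.
Depth = down-dip offset × tan(dip) = 43.02 × tan 31° = 43.02 × 0.6009
Depth = 25.85 m

25.8 m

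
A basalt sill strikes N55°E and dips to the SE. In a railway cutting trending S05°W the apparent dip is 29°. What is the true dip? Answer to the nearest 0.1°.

35.9°

β = acute angle between strike N55°E and section S05°W = 50°.
tan δ = tan α / sin β = tan 29° / sin 50° = 0.5543 / 0.7660 = 0.7236
δ = arctan(0.7236) = 35.89°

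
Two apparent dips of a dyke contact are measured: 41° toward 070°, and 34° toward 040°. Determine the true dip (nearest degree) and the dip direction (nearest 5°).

The two traces are lines in the plane: v₁ = (sin 70°·cos 41°, cos 70°·cos 41°, −sin 41°), v₂ = (sin 40°·cos 34°, cos 40°·cos 34°, −sin 34°).
The plane normal is n = v₁ × v₂ ∝ (0.272, 0.047, 0.313).
tan δ = √(n_x²+n_y²)/n_z = 0.276/0.313, so δ = 41.5°.
Dip direction = azimuth of (n_x, n_y) = atan2(0.272, 0.047) = 80°.

true dip 41°, dip direction 080°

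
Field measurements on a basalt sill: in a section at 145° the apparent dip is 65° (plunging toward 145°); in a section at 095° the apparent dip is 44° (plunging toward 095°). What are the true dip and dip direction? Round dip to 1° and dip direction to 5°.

true dip 66°, dip direction 160°

The two traces are lines in the plane: v₁ = (sin 145°·cos 65°, cos 145°·cos 65°, −sin 65°), v₂ = (sin 95°·cos 44°, cos 95°·cos 44°, −sin 44°).
n = v₁ × v₂ = (0.184, -0.481, 0.233) (taken with n_z > 0).
True dip = arccos(n_z / |n|) = arccos(0.4121) = 65.7°.
Dip direction = atan2(0.184, -0.481) = 159° (azimuth of n's horizontal projection).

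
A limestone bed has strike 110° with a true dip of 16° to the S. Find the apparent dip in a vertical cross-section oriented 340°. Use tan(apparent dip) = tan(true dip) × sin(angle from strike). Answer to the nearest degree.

Angle between strike (110°) and section (340°): β = 50°.
tan α = tan 16° × sin 50° = 0.2867 × 0.7660 = 0.2197
α = arctan(0.2197) = 12.39°

12°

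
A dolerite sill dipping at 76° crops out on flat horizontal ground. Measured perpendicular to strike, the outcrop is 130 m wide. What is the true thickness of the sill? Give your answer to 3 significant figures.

126 m

True thickness t = w · sin(dip) = 130 × sin 76°
t = 130 × 0.9703 = 126.138 m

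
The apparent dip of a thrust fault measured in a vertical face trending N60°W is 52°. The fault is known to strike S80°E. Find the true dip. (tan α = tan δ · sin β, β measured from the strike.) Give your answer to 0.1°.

β = acute angle between strike S80°E and section N60°W = 20°.
tan(true dip) = tan 52° / sin 20° = 3.7423
true dip = arctan 3.7423 = 75.04°

75.0°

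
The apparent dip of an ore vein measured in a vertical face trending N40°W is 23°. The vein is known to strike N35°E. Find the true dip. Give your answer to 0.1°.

23.7°

The section is 75° from the strike.
tan δ = tan α / sin β = tan 23° / sin 75° = 0.4245 / 0.9659 = 0.4394
δ = arctan(0.4394) = 23.72°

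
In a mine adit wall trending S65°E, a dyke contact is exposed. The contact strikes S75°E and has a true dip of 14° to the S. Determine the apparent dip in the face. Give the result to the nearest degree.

2°

The section lies 10° from the strike.
tan α = tan 14° × sin 10° = 0.2493 × 0.1736 = 0.0433
α = arctan(0.0433) = 2.48°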